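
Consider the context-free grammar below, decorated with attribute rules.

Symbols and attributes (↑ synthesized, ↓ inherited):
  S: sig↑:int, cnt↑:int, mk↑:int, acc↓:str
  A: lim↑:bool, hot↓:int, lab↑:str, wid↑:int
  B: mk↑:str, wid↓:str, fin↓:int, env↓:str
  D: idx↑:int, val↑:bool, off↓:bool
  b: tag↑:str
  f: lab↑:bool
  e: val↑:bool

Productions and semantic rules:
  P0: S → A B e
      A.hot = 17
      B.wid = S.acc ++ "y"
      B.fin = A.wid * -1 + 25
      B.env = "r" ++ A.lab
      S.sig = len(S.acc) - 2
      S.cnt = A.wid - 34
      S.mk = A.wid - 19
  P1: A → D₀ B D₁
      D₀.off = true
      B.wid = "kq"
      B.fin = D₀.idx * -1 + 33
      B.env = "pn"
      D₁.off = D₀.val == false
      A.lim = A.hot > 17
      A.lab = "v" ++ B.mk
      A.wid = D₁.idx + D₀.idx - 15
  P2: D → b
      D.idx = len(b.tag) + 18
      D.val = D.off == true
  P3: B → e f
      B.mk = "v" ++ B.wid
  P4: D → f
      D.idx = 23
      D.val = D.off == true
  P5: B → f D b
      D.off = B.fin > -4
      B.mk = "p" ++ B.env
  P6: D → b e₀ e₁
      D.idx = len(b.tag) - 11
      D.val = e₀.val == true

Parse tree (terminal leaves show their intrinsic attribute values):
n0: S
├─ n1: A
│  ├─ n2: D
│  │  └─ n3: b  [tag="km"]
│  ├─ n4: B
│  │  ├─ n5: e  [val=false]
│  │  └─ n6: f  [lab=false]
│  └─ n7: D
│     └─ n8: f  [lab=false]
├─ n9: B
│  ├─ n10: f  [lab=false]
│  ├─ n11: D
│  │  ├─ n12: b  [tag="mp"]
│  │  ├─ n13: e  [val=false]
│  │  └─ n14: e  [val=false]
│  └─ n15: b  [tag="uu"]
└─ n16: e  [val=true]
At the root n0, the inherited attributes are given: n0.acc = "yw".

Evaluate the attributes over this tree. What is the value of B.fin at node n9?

1. n0.acc = "yw"  [given at root]
2. n1.hot = 17  [17]
3. n2.off = true  [true]
4. n3.tag = "km"  [terminal]
5. n2.idx = 20  [len(b.tag) + 18]
6. n2.val = true  [D.off == true]
7. n4.wid = "kq"  ["kq"]
8. n4.fin = 13  [D₀.idx * -1 + 33]
9. n4.env = "pn"  ["pn"]
10. n5.val = false  [terminal]
11. n6.lab = false  [terminal]
12. n4.mk = "vkq"  ["v" ++ B.wid]
13. n7.off = false  [D₀.val == false]
14. n8.lab = false  [terminal]
15. n7.idx = 23  [23]
16. n7.val = false  [D.off == true]
17. n1.lim = false  [A.hot > 17]
18. n1.lab = "vvkq"  ["v" ++ B.mk]
19. n1.wid = 28  [D₁.idx + D₀.idx - 15]
20. n9.wid = "ywy"  [S.acc ++ "y"]
21. n9.fin = -3  [A.wid * -1 + 25]
22. n9.env = "rvvkq"  ["r" ++ A.lab]
23. n10.lab = false  [terminal]
24. n11.off = true  [B.fin > -4]
25. n12.tag = "mp"  [terminal]
26. n13.val = false  [terminal]
27. n14.val = false  [terminal]
28. n11.idx = -9  [len(b.tag) - 11]
29. n11.val = false  [e₀.val == true]
30. n15.tag = "uu"  [terminal]
31. n9.mk = "prvvkq"  ["p" ++ B.env]
32. n16.val = true  [terminal]
33. n0.sig = 0  [len(S.acc) - 2]
34. n0.cnt = -6  [A.wid - 34]
35. n0.mk = 9  [A.wid - 19]

-3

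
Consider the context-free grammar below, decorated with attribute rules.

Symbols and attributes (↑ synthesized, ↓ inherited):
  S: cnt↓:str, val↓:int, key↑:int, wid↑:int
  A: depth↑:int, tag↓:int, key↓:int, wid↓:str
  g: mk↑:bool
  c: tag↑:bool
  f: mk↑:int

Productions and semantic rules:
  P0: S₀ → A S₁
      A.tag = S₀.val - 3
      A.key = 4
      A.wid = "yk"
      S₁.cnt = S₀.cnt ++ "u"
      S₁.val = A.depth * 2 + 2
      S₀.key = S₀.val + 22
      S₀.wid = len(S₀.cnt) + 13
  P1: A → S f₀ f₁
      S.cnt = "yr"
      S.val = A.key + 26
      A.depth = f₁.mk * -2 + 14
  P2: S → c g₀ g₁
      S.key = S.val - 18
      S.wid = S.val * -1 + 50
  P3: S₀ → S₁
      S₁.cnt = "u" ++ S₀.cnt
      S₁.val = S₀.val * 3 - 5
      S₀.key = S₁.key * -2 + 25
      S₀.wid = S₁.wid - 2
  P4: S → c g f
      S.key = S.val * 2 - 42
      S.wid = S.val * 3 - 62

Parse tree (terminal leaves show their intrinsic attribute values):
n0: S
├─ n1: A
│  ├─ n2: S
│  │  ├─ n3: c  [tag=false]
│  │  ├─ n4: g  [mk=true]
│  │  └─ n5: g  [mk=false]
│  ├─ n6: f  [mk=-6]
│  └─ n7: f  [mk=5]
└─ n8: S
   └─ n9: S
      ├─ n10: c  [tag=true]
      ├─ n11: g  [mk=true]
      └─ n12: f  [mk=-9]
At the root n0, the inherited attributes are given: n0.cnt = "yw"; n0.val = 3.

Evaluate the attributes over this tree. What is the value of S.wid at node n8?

1. n0.cnt = "yw"  [given at root]
2. n0.val = 3  [given at root]
3. n1.tag = 0  [S₀.val - 3]
4. n1.key = 4  [4]
5. n1.wid = "yk"  ["yk"]
6. n2.cnt = "yr"  ["yr"]
7. n2.val = 30  [A.key + 26]
8. n3.tag = false  [terminal]
9. n4.mk = true  [terminal]
10. n5.mk = false  [terminal]
11. n2.key = 12  [S.val - 18]
12. n2.wid = 20  [S.val * -1 + 50]
13. n6.mk = -6  [terminal]
14. n7.mk = 5  [terminal]
15. n1.depth = 4  [f₁.mk * -2 + 14]
16. n8.cnt = "ywu"  [S₀.cnt ++ "u"]
17. n8.val = 10  [A.depth * 2 + 2]
18. n9.cnt = "uywu"  ["u" ++ S₀.cnt]
19. n9.val = 25  [S₀.val * 3 - 5]
20. n10.tag = true  [terminal]
21. n11.mk = true  [terminal]
22. n12.mk = -9  [terminal]
23. n9.key = 8  [S.val * 2 - 42]
24. n9.wid = 13  [S.val * 3 - 62]
25. n8.key = 9  [S₁.key * -2 + 25]
26. n8.wid = 11  [S₁.wid - 2]
27. n0.key = 25  [S₀.val + 22]
28. n0.wid = 15  [len(S₀.cnt) + 13]

11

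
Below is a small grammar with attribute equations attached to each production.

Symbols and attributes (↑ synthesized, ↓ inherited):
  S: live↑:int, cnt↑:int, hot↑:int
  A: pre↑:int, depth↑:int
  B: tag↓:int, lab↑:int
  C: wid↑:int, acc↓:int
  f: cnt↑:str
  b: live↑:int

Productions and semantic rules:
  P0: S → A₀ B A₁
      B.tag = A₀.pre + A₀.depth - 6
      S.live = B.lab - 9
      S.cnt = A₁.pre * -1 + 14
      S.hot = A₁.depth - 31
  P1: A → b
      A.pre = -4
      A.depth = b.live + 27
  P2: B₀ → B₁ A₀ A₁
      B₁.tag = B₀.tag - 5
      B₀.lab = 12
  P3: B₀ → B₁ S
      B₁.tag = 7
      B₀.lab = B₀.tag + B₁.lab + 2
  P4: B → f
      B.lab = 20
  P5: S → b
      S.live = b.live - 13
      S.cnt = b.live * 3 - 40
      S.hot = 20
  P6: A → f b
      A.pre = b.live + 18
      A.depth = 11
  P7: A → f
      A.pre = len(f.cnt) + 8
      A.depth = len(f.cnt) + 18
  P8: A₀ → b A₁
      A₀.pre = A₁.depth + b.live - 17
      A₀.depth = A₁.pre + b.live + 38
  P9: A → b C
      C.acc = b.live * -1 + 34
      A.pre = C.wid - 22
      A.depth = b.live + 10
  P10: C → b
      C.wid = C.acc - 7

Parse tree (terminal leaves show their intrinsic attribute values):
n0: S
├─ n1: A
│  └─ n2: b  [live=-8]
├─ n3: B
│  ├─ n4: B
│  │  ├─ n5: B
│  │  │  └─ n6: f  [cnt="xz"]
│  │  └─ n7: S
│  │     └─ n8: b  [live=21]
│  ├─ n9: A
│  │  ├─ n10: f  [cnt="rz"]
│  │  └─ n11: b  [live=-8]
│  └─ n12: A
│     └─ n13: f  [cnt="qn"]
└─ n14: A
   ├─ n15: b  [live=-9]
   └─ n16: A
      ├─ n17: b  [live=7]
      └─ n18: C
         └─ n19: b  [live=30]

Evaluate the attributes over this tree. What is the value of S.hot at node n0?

1. n2.live = -8  [terminal]
2. n1.pre = -4  [-4]
3. n1.depth = 19  [b.live + 27]
4. n3.tag = 9  [A₀.pre + A₀.depth - 6]
5. n4.tag = 4  [B₀.tag - 5]
6. n5.tag = 7  [7]
7. n6.cnt = "xz"  [terminal]
8. n5.lab = 20  [20]
9. n8.live = 21  [terminal]
10. n7.live = 8  [b.live - 13]
11. n7.cnt = 23  [b.live * 3 - 40]
12. n7.hot = 20  [20]
13. n4.lab = 26  [B₀.tag + B₁.lab + 2]
14. n10.cnt = "rz"  [terminal]
15. n11.live = -8  [terminal]
16. n9.pre = 10  [b.live + 18]
17. n9.depth = 11  [11]
18. n13.cnt = "qn"  [terminal]
19. n12.pre = 10  [len(f.cnt) + 8]
20. n12.depth = 20  [len(f.cnt) + 18]
21. n3.lab = 12  [12]
22. n15.live = -9  [terminal]
23. n17.live = 7  [terminal]
24. n18.acc = 27  [b.live * -1 + 34]
25. n19.live = 30  [terminal]
26. n18.wid = 20  [C.acc - 7]
27. n16.pre = -2  [C.wid - 22]
28. n16.depth = 17  [b.live + 10]
29. n14.pre = -9  [A₁.depth + b.live - 17]
30. n14.depth = 27  [A₁.pre + b.live + 38]
31. n0.live = 3  [B.lab - 9]
32. n0.cnt = 23  [A₁.pre * -1 + 14]
33. n0.hot = -4  [A₁.depth - 31]

-4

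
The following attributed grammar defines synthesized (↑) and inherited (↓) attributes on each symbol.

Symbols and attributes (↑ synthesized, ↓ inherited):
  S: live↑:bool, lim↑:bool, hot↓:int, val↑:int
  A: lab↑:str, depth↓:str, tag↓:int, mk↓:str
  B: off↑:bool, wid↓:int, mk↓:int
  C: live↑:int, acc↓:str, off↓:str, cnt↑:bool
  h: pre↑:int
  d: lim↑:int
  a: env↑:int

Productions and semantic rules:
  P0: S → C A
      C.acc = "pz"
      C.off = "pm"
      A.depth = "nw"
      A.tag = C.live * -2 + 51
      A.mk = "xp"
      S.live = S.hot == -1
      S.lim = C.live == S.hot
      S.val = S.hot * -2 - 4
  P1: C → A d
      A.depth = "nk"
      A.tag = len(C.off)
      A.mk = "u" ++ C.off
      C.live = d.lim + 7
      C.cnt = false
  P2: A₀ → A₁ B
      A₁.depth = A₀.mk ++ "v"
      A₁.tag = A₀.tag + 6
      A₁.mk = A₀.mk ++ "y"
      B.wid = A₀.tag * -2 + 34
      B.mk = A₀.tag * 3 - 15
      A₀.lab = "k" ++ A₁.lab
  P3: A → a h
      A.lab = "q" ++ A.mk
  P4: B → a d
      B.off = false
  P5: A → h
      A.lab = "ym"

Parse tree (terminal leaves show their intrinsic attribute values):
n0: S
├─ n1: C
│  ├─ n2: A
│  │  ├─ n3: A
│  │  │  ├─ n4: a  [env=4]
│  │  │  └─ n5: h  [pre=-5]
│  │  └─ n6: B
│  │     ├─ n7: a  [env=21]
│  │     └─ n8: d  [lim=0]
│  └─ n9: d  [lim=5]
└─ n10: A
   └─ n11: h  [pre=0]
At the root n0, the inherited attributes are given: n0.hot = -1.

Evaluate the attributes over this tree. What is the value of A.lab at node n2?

1. n0.hot = -1  [given at root]
2. n1.acc = "pz"  ["pz"]
3. n1.off = "pm"  ["pm"]
4. n2.depth = "nk"  ["nk"]
5. n2.tag = 2  [len(C.off)]
6. n2.mk = "upm"  ["u" ++ C.off]
7. n3.depth = "upmv"  [A₀.mk ++ "v"]
8. n3.tag = 8  [A₀.tag + 6]
9. n3.mk = "upmy"  [A₀.mk ++ "y"]
10. n4.env = 4  [terminal]
11. n5.pre = -5  [terminal]
12. n3.lab = "qupmy"  ["q" ++ A.mk]
13. n6.wid = 30  [A₀.tag * -2 + 34]
14. n6.mk = -9  [A₀.tag * 3 - 15]
15. n7.env = 21  [terminal]
16. n8.lim = 0  [terminal]
17. n6.off = false  [false]
18. n2.lab = "kqupmy"  ["k" ++ A₁.lab]
19. n9.lim = 5  [terminal]
20. n1.live = 12  [d.lim + 7]
21. n1.cnt = false  [false]
22. n10.depth = "nw"  ["nw"]
23. n10.tag = 27  [C.live * -2 + 51]
24. n10.mk = "xp"  ["xp"]
25. n11.pre = 0  [terminal]
26. n10.lab = "ym"  ["ym"]
27. n0.live = true  [S.hot == -1]
28. n0.lim = false  [C.live == S.hot]
29. n0.val = -2  [S.hot * -2 - 4]

"kqupmy"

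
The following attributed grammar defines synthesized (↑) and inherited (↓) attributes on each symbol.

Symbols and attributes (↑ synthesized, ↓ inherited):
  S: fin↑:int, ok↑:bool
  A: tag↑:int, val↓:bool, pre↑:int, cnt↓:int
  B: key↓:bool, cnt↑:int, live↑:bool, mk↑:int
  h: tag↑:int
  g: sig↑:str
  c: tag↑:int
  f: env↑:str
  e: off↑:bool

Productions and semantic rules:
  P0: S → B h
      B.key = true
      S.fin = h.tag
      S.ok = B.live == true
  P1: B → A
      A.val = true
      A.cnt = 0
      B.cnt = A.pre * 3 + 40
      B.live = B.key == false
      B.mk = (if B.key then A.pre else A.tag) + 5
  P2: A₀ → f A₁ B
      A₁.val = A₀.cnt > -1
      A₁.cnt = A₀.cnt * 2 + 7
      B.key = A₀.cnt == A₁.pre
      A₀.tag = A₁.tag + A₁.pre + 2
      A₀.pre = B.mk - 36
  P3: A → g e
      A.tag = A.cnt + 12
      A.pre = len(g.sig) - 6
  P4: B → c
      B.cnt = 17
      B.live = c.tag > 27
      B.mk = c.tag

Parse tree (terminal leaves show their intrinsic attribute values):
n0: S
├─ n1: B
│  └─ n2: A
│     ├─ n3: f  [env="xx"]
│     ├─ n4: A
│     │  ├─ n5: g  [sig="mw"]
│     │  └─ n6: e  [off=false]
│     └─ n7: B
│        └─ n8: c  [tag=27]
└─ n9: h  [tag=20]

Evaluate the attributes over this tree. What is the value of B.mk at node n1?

-4

1. n1.key = true  [true]
2. n2.val = true  [true]
3. n2.cnt = 0  [0]
4. n3.env = "xx"  [terminal]
5. n4.val = true  [A₀.cnt > -1]
6. n4.cnt = 7  [A₀.cnt * 2 + 7]
7. n5.sig = "mw"  [terminal]
8. n6.off = false  [terminal]
9. n4.tag = 19  [A.cnt + 12]
10. n4.pre = -4  [len(g.sig) - 6]
11. n7.key = false  [A₀.cnt == A₁.pre]
12. n8.tag = 27  [terminal]
13. n7.cnt = 17  [17]
14. n7.live = false  [c.tag > 27]
15. n7.mk = 27  [c.tag]
16. n2.tag = 17  [A₁.tag + A₁.pre + 2]
17. n2.pre = -9  [B.mk - 36]
18. n1.cnt = 13  [A.pre * 3 + 40]
19. n1.live = false  [B.key == false]
20. n1.mk = -4  [(if B.key then A.pre else A.tag) + 5]
21. n9.tag = 20  [terminal]
22. n0.fin = 20  [h.tag]
23. n0.ok = false  [B.live == true]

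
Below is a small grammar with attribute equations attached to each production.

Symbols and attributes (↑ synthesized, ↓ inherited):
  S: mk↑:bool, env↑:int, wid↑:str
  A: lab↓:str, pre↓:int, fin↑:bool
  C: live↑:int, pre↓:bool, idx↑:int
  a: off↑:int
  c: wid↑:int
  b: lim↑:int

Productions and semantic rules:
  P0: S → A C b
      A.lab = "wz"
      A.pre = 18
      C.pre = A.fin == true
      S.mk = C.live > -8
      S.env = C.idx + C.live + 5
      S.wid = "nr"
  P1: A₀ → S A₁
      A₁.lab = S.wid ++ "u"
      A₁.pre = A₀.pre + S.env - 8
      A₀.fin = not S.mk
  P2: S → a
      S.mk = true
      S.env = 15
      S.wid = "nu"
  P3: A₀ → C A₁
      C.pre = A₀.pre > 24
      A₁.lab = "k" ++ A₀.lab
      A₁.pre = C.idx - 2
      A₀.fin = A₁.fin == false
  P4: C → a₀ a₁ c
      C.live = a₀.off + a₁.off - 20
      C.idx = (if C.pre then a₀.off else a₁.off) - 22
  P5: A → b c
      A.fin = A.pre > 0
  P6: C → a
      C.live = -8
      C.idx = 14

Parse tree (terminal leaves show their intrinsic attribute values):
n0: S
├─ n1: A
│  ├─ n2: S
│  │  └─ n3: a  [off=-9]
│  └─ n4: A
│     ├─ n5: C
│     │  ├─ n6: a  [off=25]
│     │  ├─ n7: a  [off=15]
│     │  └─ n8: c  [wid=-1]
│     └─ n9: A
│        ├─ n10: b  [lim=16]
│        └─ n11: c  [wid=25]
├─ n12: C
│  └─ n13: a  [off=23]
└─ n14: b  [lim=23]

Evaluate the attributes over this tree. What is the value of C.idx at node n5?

3

1. n1.lab = "wz"  ["wz"]
2. n1.pre = 18  [18]
3. n3.off = -9  [terminal]
4. n2.mk = true  [true]
5. n2.env = 15  [15]
6. n2.wid = "nu"  ["nu"]
7. n4.lab = "nuu"  [S.wid ++ "u"]
8. n4.pre = 25  [A₀.pre + S.env - 8]
9. n5.pre = true  [A₀.pre > 24]
10. n6.off = 25  [terminal]
11. n7.off = 15  [terminal]
12. n8.wid = -1  [terminal]
13. n5.live = 20  [a₀.off + a₁.off - 20]
14. n5.idx = 3  [(if C.pre then a₀.off else a₁.off) - 22]
15. n9.lab = "knuu"  ["k" ++ A₀.lab]
16. n9.pre = 1  [C.idx - 2]
17. n10.lim = 16  [terminal]
18. n11.wid = 25  [terminal]
19. n9.fin = true  [A.pre > 0]
20. n4.fin = false  [A₁.fin == false]
21. n1.fin = false  [not S.mk]
22. n12.pre = false  [A.fin == true]
23. n13.off = 23  [terminal]
24. n12.live = -8  [-8]
25. n12.idx = 14  [14]
26. n14.lim = 23  [terminal]
27. n0.mk = false  [C.live > -8]
28. n0.env = 11  [C.idx + C.live + 5]
29. n0.wid = "nr"  ["nr"]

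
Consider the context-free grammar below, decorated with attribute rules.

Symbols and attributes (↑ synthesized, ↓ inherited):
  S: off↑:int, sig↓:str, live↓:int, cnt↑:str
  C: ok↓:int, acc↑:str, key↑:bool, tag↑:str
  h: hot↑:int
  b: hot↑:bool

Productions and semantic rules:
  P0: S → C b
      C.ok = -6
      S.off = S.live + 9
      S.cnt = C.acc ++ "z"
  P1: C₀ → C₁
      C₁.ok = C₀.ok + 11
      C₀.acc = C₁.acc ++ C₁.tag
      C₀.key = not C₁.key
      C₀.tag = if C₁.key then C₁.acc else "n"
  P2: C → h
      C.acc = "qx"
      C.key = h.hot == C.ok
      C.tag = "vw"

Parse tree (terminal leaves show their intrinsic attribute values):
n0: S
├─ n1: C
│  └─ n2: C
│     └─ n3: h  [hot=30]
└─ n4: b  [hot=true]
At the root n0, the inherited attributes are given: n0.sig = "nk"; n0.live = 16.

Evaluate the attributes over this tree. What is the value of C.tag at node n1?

1. n0.sig = "nk"  [given at root]
2. n0.live = 16  [given at root]
3. n1.ok = -6  [-6]
4. n2.ok = 5  [C₀.ok + 11]
5. n3.hot = 30  [terminal]
6. n2.acc = "qx"  ["qx"]
7. n2.key = false  [h.hot == C.ok]
8. n2.tag = "vw"  ["vw"]
9. n1.acc = "qxvw"  [C₁.acc ++ C₁.tag]
10. n1.key = true  [not C₁.key]
11. n1.tag = "n"  [if C₁.key then C₁.acc else "n"]
12. n4.hot = true  [terminal]
13. n0.off = 25  [S.live + 9]
14. n0.cnt = "qxvwz"  [C.acc ++ "z"]

"n"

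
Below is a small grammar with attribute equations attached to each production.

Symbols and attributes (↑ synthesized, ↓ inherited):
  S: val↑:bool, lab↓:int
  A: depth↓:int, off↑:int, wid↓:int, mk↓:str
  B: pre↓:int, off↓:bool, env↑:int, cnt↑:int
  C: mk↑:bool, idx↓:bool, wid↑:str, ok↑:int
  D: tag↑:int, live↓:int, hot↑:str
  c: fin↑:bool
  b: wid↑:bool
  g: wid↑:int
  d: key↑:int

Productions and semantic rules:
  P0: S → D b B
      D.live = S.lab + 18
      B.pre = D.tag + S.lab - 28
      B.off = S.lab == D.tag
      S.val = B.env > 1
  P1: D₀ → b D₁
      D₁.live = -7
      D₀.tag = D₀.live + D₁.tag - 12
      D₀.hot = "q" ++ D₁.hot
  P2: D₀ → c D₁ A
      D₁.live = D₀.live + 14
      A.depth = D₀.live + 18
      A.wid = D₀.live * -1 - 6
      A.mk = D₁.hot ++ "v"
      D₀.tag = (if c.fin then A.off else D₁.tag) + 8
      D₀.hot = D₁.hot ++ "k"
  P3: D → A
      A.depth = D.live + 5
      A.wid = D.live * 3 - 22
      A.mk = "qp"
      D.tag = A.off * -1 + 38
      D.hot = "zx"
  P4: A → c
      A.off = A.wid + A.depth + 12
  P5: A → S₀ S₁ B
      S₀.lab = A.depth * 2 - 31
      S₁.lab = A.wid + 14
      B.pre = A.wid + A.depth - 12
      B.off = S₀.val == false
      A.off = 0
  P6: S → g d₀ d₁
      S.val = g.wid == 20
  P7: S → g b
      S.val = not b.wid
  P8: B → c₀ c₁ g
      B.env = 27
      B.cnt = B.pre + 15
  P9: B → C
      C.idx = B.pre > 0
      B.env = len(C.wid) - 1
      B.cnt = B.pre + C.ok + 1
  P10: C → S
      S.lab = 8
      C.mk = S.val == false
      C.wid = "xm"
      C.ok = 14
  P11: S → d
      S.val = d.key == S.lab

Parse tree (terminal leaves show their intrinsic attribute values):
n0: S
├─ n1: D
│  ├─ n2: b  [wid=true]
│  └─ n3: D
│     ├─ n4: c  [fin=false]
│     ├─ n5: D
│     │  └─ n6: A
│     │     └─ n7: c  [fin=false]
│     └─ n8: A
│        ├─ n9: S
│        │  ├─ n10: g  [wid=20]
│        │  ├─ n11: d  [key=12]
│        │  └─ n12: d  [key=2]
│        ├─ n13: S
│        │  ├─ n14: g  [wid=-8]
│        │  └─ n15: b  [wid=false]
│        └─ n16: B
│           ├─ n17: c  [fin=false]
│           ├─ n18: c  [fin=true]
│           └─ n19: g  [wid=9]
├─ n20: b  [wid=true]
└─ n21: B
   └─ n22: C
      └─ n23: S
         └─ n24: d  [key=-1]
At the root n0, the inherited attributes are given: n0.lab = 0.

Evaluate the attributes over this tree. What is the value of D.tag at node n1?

1. n0.lab = 0  [given at root]
2. n1.live = 18  [S.lab + 18]
3. n2.wid = true  [terminal]
4. n3.live = -7  [-7]
5. n4.fin = false  [terminal]
6. n5.live = 7  [D₀.live + 14]
7. n6.depth = 12  [D.live + 5]
8. n6.wid = -1  [D.live * 3 - 22]
9. n6.mk = "qp"  ["qp"]
10. n7.fin = false  [terminal]
11. n6.off = 23  [A.wid + A.depth + 12]
12. n5.tag = 15  [A.off * -1 + 38]
13. n5.hot = "zx"  ["zx"]
14. n8.depth = 11  [D₀.live + 18]
15. n8.wid = 1  [D₀.live * -1 - 6]
16. n8.mk = "zxv"  [D₁.hot ++ "v"]
17. n9.lab = -9  [A.depth * 2 - 31]
18. n10.wid = 20  [terminal]
19. n11.key = 12  [terminal]
20. n12.key = 2  [terminal]
21. n9.val = true  [g.wid == 20]
22. n13.lab = 15  [A.wid + 14]
23. n14.wid = -8  [terminal]
24. n15.wid = false  [terminal]
25. n13.val = true  [not b.wid]
26. n16.pre = 0  [A.wid + A.depth - 12]
27. n16.off = false  [S₀.val == false]
28. n17.fin = false  [terminal]
29. n18.fin = true  [terminal]
30. n19.wid = 9  [terminal]
31. n16.env = 27  [27]
32. n16.cnt = 15  [B.pre + 15]
33. n8.off = 0  [0]
34. n3.tag = 23  [(if c.fin then A.off else D₁.tag) + 8]
35. n3.hot = "zxk"  [D₁.hot ++ "k"]
36. n1.tag = 29  [D₀.live + D₁.tag - 12]
37. n1.hot = "qzxk"  ["q" ++ D₁.hot]
38. n20.wid = true  [terminal]
39. n21.pre = 1  [D.tag + S.lab - 28]
40. n21.off = false  [S.lab == D.tag]
41. n22.idx = true  [B.pre > 0]
42. n23.lab = 8  [8]
43. n24.key = -1  [terminal]
44. n23.val = false  [d.key == S.lab]
45. n22.mk = true  [S.val == false]
46. n22.wid = "xm"  ["xm"]
47. n22.ok = 14  [14]
48. n21.env = 1  [len(C.wid) - 1]
49. n21.cnt = 16  [B.pre + C.ok + 1]
50. n0.val = false  [B.env > 1]

29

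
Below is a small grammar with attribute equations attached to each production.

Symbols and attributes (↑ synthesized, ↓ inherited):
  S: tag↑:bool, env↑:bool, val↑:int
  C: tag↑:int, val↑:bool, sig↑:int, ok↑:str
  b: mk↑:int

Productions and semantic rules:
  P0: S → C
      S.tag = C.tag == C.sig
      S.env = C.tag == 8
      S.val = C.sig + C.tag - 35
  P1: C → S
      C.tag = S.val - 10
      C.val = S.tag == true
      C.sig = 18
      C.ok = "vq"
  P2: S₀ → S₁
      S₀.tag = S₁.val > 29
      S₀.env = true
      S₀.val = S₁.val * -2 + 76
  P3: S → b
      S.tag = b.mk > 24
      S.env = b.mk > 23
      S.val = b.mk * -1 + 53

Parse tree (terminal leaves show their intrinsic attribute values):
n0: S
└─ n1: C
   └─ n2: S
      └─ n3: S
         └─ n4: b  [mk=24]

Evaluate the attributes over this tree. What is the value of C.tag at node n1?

8

1. n4.mk = 24  [terminal]
2. n3.tag = false  [b.mk > 24]
3. n3.env = true  [b.mk > 23]
4. n3.val = 29  [b.mk * -1 + 53]
5. n2.tag = false  [S₁.val > 29]
6. n2.env = true  [true]
7. n2.val = 18  [S₁.val * -2 + 76]
8. n1.tag = 8  [S.val - 10]
9. n1.val = false  [S.tag == true]
10. n1.sig = 18  [18]
11. n1.ok = "vq"  ["vq"]
12. n0.tag = false  [C.tag == C.sig]
13. n0.env = true  [C.tag == 8]
14. n0.val = -9  [C.sig + C.tag - 35]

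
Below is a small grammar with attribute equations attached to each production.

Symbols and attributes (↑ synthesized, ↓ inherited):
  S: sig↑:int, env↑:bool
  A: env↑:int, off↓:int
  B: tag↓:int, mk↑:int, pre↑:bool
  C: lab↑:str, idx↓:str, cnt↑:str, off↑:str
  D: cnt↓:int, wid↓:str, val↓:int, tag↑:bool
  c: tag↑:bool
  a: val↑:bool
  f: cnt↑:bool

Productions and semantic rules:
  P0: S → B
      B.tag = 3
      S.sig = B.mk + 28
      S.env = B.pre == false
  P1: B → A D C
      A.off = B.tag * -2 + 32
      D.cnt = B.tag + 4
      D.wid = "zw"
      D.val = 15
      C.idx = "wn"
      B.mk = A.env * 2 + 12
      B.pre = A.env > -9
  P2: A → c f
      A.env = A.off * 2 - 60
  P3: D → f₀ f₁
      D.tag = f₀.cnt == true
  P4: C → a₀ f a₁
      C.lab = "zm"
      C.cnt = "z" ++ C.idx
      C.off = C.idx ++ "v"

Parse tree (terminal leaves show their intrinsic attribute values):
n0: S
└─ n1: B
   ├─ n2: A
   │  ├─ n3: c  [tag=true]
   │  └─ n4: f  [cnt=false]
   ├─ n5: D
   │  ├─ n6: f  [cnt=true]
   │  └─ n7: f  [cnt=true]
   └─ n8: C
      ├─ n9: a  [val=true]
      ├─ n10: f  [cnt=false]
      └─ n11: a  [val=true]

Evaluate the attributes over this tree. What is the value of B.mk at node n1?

1. n1.tag = 3  [3]
2. n2.off = 26  [B.tag * -2 + 32]
3. n3.tag = true  [terminal]
4. n4.cnt = false  [terminal]
5. n2.env = -8  [A.off * 2 - 60]
6. n5.cnt = 7  [B.tag + 4]
7. n5.wid = "zw"  ["zw"]
8. n5.val = 15  [15]
9. n6.cnt = true  [terminal]
10. n7.cnt = true  [terminal]
11. n5.tag = true  [f₀.cnt == true]
12. n8.idx = "wn"  ["wn"]
13. n9.val = true  [terminal]
14. n10.cnt = false  [terminal]
15. n11.val = true  [terminal]
16. n8.lab = "zm"  ["zm"]
17. n8.cnt = "zwn"  ["z" ++ C.idx]
18. n8.off = "wnv"  [C.idx ++ "v"]
19. n1.mk = -4  [A.env * 2 + 12]
20. n1.pre = true  [A.env > -9]
21. n0.sig = 24  [B.mk + 28]
22. n0.env = false  [B.pre == false]

-4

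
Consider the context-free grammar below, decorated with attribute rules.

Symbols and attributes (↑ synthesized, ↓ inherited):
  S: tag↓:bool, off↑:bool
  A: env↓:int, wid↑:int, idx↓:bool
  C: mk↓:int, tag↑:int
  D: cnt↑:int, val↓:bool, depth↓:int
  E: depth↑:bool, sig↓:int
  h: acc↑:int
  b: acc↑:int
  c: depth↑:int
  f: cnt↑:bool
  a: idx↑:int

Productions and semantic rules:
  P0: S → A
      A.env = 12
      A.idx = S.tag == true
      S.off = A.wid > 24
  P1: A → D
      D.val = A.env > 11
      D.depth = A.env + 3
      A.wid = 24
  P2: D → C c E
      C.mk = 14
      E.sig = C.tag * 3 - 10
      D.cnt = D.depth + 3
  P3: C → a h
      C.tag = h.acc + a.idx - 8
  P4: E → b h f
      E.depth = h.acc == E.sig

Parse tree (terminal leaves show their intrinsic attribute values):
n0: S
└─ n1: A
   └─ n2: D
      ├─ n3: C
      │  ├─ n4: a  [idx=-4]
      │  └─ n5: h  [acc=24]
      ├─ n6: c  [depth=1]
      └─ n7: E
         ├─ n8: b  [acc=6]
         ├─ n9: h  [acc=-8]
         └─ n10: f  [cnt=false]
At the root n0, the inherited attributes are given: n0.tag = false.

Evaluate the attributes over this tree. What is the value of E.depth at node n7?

1. n0.tag = false  [given at root]
2. n1.env = 12  [12]
3. n1.idx = false  [S.tag == true]
4. n2.val = true  [A.env > 11]
5. n2.depth = 15  [A.env + 3]
6. n3.mk = 14  [14]
7. n4.idx = -4  [terminal]
8. n5.acc = 24  [terminal]
9. n3.tag = 12  [h.acc + a.idx - 8]
10. n6.depth = 1  [terminal]
11. n7.sig = 26  [C.tag * 3 - 10]
12. n8.acc = 6  [terminal]
13. n9.acc = -8  [terminal]
14. n10.cnt = false  [terminal]
15. n7.depth = false  [h.acc == E.sig]
16. n2.cnt = 18  [D.depth + 3]
17. n1.wid = 24  [24]
18. n0.off = false  [A.wid > 24]

false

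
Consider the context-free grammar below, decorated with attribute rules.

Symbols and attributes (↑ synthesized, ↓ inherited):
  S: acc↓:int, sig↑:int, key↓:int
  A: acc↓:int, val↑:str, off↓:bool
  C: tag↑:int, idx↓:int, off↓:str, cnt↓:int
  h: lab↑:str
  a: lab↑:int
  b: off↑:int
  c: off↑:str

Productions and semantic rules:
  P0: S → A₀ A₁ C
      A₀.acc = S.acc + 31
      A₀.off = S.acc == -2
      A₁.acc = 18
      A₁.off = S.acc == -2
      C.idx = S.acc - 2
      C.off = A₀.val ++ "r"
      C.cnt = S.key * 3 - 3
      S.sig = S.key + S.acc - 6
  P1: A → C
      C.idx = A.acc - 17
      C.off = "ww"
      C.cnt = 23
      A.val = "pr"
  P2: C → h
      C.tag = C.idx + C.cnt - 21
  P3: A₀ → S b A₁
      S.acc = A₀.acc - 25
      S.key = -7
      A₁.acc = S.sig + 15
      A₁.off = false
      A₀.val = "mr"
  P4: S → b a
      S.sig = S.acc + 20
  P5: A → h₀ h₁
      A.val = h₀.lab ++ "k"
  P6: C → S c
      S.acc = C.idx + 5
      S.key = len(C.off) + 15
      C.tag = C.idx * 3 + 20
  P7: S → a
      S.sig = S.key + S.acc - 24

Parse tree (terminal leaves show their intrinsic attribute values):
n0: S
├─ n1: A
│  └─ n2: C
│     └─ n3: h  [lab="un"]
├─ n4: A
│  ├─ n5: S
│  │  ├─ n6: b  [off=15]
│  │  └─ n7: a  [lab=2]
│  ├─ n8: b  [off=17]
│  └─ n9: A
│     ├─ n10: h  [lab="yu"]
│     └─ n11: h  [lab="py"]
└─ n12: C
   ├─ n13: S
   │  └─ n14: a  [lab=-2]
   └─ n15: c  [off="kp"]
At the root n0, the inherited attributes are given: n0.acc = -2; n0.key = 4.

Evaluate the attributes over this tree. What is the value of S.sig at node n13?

-5

1. n0.acc = -2  [given at root]
2. n0.key = 4  [given at root]
3. n1.acc = 29  [S.acc + 31]
4. n1.off = true  [S.acc == -2]
5. n2.idx = 12  [A.acc - 17]
6. n2.off = "ww"  ["ww"]
7. n2.cnt = 23  [23]
8. n3.lab = "un"  [terminal]
9. n2.tag = 14  [C.idx + C.cnt - 21]
10. n1.val = "pr"  ["pr"]
11. n4.acc = 18  [18]
12. n4.off = true  [S.acc == -2]
13. n5.acc = -7  [A₀.acc - 25]
14. n5.key = -7  [-7]
15. n6.off = 15  [terminal]
16. n7.lab = 2  [terminal]
17. n5.sig = 13  [S.acc + 20]
18. n8.off = 17  [terminal]
19. n9.acc = 28  [S.sig + 15]
20. n9.off = false  [false]
21. n10.lab = "yu"  [terminal]
22. n11.lab = "py"  [terminal]
23. n9.val = "yuk"  [h₀.lab ++ "k"]
24. n4.val = "mr"  ["mr"]
25. n12.idx = -4  [S.acc - 2]
26. n12.off = "prr"  [A₀.val ++ "r"]
27. n12.cnt = 9  [S.key * 3 - 3]
28. n13.acc = 1  [C.idx + 5]
29. n13.key = 18  [len(C.off) + 15]
30. n14.lab = -2  [terminal]
31. n13.sig = -5  [S.key + S.acc - 24]
32. n15.off = "kp"  [terminal]
33. n12.tag = 8  [C.idx * 3 + 20]
34. n0.sig = -4  [S.key + S.acc - 6]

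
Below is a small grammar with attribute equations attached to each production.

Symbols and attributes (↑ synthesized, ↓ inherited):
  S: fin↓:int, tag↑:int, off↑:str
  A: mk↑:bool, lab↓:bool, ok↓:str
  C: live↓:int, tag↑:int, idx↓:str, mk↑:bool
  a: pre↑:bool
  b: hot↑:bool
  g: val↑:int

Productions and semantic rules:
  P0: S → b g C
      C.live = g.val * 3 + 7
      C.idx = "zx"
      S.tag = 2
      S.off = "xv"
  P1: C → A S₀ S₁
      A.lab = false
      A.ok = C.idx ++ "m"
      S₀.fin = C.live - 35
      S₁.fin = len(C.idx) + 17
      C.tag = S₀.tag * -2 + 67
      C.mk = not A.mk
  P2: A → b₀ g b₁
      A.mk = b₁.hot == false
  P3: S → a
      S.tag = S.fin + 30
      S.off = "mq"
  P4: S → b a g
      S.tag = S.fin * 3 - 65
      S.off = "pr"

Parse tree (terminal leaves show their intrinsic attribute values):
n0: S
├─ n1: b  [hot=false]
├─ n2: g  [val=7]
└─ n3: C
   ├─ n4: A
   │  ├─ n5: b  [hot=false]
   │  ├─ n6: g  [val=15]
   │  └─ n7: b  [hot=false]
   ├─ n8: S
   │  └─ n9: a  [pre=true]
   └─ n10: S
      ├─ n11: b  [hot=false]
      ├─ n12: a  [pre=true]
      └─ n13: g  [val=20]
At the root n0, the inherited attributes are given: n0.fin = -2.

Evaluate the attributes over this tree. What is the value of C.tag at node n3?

1. n0.fin = -2  [given at root]
2. n1.hot = false  [terminal]
3. n2.val = 7  [terminal]
4. n3.live = 28  [g.val * 3 + 7]
5. n3.idx = "zx"  ["zx"]
6. n4.lab = false  [false]
7. n4.ok = "zxm"  [C.idx ++ "m"]
8. n5.hot = false  [terminal]
9. n6.val = 15  [terminal]
10. n7.hot = false  [terminal]
11. n4.mk = true  [b₁.hot == false]
12. n8.fin = -7  [C.live - 35]
13. n9.pre = true  [terminal]
14. n8.tag = 23  [S.fin + 30]
15. n8.off = "mq"  ["mq"]
16. n10.fin = 19  [len(C.idx) + 17]
17. n11.hot = false  [terminal]
18. n12.pre = true  [terminal]
19. n13.val = 20  [terminal]
20. n10.tag = -8  [S.fin * 3 - 65]
21. n10.off = "pr"  ["pr"]
22. n3.tag = 21  [S₀.tag * -2 + 67]
23. n3.mk = false  [not A.mk]
24. n0.tag = 2  [2]
25. n0.off = "xv"  ["xv"]

21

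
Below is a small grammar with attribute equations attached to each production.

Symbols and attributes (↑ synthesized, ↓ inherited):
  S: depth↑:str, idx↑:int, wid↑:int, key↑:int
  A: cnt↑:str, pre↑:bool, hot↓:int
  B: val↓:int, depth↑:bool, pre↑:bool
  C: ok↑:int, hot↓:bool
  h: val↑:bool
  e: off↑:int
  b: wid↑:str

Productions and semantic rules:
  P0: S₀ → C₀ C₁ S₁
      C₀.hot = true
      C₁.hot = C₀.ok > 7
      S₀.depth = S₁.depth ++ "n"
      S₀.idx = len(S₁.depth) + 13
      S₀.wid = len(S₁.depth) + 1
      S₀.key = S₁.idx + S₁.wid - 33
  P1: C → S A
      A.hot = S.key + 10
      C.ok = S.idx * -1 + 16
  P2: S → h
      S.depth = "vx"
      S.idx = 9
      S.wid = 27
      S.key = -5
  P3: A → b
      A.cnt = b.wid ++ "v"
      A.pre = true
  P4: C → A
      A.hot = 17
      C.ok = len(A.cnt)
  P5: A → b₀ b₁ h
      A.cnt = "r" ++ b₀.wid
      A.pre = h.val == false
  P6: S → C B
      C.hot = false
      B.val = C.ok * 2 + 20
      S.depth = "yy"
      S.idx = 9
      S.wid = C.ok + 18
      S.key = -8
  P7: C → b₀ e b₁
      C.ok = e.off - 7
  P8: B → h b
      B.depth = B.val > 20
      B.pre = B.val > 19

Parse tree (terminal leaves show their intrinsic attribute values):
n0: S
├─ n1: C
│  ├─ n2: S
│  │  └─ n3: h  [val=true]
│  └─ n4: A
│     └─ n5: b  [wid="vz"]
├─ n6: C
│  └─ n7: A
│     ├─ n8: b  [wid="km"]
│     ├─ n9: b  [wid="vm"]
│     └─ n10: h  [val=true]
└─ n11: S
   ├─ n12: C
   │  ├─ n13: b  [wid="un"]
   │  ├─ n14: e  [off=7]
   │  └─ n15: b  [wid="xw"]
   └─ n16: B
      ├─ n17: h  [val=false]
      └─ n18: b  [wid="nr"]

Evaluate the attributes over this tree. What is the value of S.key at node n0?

-6

1. n1.hot = true  [true]
2. n3.val = true  [terminal]
3. n2.depth = "vx"  ["vx"]
4. n2.idx = 9  [9]
5. n2.wid = 27  [27]
6. n2.key = -5  [-5]
7. n4.hot = 5  [S.key + 10]
8. n5.wid = "vz"  [terminal]
9. n4.cnt = "vzv"  [b.wid ++ "v"]
10. n4.pre = true  [true]
11. n1.ok = 7  [S.idx * -1 + 16]
12. n6.hot = false  [C₀.ok > 7]
13. n7.hot = 17  [17]
14. n8.wid = "km"  [terminal]
15. n9.wid = "vm"  [terminal]
16. n10.val = true  [terminal]
17. n7.cnt = "rkm"  ["r" ++ b₀.wid]
18. n7.pre = false  [h.val == false]
19. n6.ok = 3  [len(A.cnt)]
20. n12.hot = false  [false]
21. n13.wid = "un"  [terminal]
22. n14.off = 7  [terminal]
23. n15.wid = "xw"  [terminal]
24. n12.ok = 0  [e.off - 7]
25. n16.val = 20  [C.ok * 2 + 20]
26. n17.val = false  [terminal]
27. n18.wid = "nr"  [terminal]
28. n16.depth = false  [B.val > 20]
29. n16.pre = true  [B.val > 19]
30. n11.depth = "yy"  ["yy"]
31. n11.idx = 9  [9]
32. n11.wid = 18  [C.ok + 18]
33. n11.key = -8  [-8]
34. n0.depth = "yyn"  [S₁.depth ++ "n"]
35. n0.idx = 15  [len(S₁.depth) + 13]
36. n0.wid = 3  [len(S₁.depth) + 1]
37. n0.key = -6  [S₁.idx + S₁.wid - 33]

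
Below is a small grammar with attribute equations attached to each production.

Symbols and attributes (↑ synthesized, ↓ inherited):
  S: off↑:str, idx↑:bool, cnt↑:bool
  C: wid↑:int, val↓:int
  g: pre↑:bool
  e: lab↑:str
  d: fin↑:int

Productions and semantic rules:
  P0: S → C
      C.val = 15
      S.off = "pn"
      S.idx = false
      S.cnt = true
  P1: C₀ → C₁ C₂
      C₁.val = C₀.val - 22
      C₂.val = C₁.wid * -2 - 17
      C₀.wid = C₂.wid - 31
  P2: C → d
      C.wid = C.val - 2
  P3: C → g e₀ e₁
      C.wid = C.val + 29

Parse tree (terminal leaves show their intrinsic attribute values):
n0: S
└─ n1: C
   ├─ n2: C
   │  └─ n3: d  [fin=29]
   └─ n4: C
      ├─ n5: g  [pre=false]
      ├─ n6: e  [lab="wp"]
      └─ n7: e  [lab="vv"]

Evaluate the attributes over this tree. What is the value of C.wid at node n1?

-1

1. n1.val = 15  [15]
2. n2.val = -7  [C₀.val - 22]
3. n3.fin = 29  [terminal]
4. n2.wid = -9  [C.val - 2]
5. n4.val = 1  [C₁.wid * -2 - 17]
6. n5.pre = false  [terminal]
7. n6.lab = "wp"  [terminal]
8. n7.lab = "vv"  [terminal]
9. n4.wid = 30  [C.val + 29]
10. n1.wid = -1  [C₂.wid - 31]
11. n0.off = "pn"  ["pn"]
12. n0.idx = false  [false]
13. n0.cnt = true  [true]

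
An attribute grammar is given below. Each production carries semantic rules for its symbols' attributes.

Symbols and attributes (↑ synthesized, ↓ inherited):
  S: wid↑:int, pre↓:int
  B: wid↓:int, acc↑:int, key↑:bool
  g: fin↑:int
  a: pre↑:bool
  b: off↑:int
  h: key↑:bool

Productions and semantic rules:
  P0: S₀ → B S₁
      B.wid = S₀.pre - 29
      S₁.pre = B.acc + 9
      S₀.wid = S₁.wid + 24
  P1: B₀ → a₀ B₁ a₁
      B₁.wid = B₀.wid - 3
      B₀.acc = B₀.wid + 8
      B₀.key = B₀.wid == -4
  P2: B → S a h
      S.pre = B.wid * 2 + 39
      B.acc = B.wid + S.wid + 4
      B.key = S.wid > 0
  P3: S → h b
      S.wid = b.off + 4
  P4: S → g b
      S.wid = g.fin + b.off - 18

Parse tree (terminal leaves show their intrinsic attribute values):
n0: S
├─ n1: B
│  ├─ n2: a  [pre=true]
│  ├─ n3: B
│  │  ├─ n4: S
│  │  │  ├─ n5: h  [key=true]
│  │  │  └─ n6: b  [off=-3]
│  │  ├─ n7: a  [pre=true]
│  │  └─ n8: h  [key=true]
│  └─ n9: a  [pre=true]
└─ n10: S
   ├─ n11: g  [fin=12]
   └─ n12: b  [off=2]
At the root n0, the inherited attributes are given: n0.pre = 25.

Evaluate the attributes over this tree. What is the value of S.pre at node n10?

1. n0.pre = 25  [given at root]
2. n1.wid = -4  [S₀.pre - 29]
3. n2.pre = true  [terminal]
4. n3.wid = -7  [B₀.wid - 3]
5. n4.pre = 25  [B.wid * 2 + 39]
6. n5.key = true  [terminal]
7. n6.off = -3  [terminal]
8. n4.wid = 1  [b.off + 4]
9. n7.pre = true  [terminal]
10. n8.key = true  [terminal]
11. n3.acc = -2  [B.wid + S.wid + 4]
12. n3.key = true  [S.wid > 0]
13. n9.pre = true  [terminal]
14. n1.acc = 4  [B₀.wid + 8]
15. n1.key = true  [B₀.wid == -4]
16. n10.pre = 13  [B.acc + 9]
17. n11.fin = 12  [terminal]
18. n12.off = 2  [terminal]
19. n10.wid = -4  [g.fin + b.off - 18]
20. n0.wid = 20  [S₁.wid + 24]

13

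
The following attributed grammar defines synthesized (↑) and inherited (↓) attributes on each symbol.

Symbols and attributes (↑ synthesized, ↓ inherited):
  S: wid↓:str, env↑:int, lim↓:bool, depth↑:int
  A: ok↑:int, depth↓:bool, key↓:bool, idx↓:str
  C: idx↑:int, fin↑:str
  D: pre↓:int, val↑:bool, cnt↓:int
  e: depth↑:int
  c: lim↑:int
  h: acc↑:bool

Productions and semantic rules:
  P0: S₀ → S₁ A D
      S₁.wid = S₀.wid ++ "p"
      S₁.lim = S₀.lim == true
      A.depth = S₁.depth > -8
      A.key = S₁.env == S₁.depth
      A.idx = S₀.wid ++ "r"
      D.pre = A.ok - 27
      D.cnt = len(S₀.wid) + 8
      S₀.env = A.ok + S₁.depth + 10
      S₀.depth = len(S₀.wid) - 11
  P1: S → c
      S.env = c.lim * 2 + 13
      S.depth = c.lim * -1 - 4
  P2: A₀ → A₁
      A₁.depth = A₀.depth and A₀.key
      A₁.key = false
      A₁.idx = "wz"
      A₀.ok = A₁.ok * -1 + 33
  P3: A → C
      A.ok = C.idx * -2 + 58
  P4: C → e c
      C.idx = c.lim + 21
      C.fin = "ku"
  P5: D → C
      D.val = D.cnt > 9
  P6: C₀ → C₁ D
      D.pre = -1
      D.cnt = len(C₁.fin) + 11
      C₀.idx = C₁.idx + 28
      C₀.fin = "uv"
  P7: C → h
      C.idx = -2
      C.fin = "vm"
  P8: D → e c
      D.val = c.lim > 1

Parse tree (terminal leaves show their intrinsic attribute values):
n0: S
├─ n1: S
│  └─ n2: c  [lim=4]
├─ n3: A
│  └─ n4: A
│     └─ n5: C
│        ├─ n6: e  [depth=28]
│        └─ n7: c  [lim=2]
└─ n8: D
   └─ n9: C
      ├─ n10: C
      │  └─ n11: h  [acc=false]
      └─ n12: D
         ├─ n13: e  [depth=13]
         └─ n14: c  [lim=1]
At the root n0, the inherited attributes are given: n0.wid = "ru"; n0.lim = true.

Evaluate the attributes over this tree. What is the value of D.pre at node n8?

-6

1. n0.wid = "ru"  [given at root]
2. n0.lim = true  [given at root]
3. n1.wid = "rup"  [S₀.wid ++ "p"]
4. n1.lim = true  [S₀.lim == true]
5. n2.lim = 4  [terminal]
6. n1.env = 21  [c.lim * 2 + 13]
7. n1.depth = -8  [c.lim * -1 - 4]
8. n3.depth = false  [S₁.depth > -8]
9. n3.key = false  [S₁.env == S₁.depth]
10. n3.idx = "rur"  [S₀.wid ++ "r"]
11. n4.depth = false  [A₀.depth and A₀.key]
12. n4.key = false  [false]
13. n4.idx = "wz"  ["wz"]
14. n6.depth = 28  [terminal]
15. n7.lim = 2  [terminal]
16. n5.idx = 23  [c.lim + 21]
17. n5.fin = "ku"  ["ku"]
18. n4.ok = 12  [C.idx * -2 + 58]
19. n3.ok = 21  [A₁.ok * -1 + 33]
20. n8.pre = -6  [A.ok - 27]
21. n8.cnt = 10  [len(S₀.wid) + 8]
22. n11.acc = false  [terminal]
23. n10.idx = -2  [-2]
24. n10.fin = "vm"  ["vm"]
25. n12.pre = -1  [-1]
26. n12.cnt = 13  [len(C₁.fin) + 11]
27. n13.depth = 13  [terminal]
28. n14.lim = 1  [terminal]
29. n12.val = false  [c.lim > 1]
30. n9.idx = 26  [C₁.idx + 28]
31. n9.fin = "uv"  ["uv"]
32. n8.val = true  [D.cnt > 9]
33. n0.env = 23  [A.ok + S₁.depth + 10]
34. n0.depth = -9  [len(S₀.wid) - 11]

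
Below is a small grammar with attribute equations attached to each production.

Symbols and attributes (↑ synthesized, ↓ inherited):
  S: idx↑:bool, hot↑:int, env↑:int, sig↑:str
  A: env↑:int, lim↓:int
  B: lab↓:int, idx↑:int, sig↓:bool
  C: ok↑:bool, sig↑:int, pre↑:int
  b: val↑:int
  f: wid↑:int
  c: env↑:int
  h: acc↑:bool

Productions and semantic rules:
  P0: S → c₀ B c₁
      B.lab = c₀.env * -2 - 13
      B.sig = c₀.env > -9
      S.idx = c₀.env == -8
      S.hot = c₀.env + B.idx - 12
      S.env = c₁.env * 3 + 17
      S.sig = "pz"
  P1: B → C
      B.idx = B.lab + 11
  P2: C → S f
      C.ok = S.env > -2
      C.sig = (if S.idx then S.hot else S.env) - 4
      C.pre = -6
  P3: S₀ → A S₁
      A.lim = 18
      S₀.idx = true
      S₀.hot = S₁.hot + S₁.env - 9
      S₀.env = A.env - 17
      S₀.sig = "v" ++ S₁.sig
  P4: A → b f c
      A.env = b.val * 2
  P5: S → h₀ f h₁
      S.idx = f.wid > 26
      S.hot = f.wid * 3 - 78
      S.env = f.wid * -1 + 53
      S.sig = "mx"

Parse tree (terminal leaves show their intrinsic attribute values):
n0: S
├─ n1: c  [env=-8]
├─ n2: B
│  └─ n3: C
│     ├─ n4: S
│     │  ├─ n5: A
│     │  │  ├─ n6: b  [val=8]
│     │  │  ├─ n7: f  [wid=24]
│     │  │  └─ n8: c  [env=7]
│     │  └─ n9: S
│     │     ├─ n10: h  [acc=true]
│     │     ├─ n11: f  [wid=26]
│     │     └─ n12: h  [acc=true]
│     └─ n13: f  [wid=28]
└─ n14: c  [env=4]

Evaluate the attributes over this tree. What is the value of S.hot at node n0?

-6

1. n1.env = -8  [terminal]
2. n2.lab = 3  [c₀.env * -2 - 13]
3. n2.sig = true  [c₀.env > -9]
4. n5.lim = 18  [18]
5. n6.val = 8  [terminal]
6. n7.wid = 24  [terminal]
7. n8.env = 7  [terminal]
8. n5.env = 16  [b.val * 2]
9. n10.acc = true  [terminal]
10. n11.wid = 26  [terminal]
11. n12.acc = true  [terminal]
12. n9.idx = false  [f.wid > 26]
13. n9.hot = 0  [f.wid * 3 - 78]
14. n9.env = 27  [f.wid * -1 + 53]
15. n9.sig = "mx"  ["mx"]
16. n4.idx = true  [true]
17. n4.hot = 18  [S₁.hot + S₁.env - 9]
18. n4.env = -1  [A.env - 17]
19. n4.sig = "vmx"  ["v" ++ S₁.sig]
20. n13.wid = 28  [terminal]
21. n3.ok = true  [S.env > -2]
22. n3.sig = 14  [(if S.idx then S.hot else S.env) - 4]
23. n3.pre = -6  [-6]
24. n2.idx = 14  [B.lab + 11]
25. n14.env = 4  [terminal]
26. n0.idx = true  [c₀.env == -8]
27. n0.hot = -6  [c₀.env + B.idx - 12]
28. n0.env = 29  [c₁.env * 3 + 17]
29. n0.sig = "pz"  ["pz"]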